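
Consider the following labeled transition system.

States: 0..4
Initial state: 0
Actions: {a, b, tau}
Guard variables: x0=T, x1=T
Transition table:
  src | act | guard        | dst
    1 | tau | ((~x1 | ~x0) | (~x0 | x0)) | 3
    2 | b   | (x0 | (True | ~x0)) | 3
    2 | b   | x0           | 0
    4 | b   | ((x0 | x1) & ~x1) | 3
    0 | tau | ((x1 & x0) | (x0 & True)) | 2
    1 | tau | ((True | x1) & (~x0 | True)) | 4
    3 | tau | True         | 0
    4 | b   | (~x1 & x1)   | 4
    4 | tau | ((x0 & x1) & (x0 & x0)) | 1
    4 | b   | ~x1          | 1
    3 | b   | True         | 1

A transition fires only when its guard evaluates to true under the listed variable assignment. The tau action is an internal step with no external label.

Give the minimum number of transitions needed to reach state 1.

Answer: 3

Working:
BFS to 1:
  Layer 0: {0}
  Layer 1: {2}
  Layer 2: {3}
  Layer 3: {1}
depth(1)=3, e.g. tau·b·b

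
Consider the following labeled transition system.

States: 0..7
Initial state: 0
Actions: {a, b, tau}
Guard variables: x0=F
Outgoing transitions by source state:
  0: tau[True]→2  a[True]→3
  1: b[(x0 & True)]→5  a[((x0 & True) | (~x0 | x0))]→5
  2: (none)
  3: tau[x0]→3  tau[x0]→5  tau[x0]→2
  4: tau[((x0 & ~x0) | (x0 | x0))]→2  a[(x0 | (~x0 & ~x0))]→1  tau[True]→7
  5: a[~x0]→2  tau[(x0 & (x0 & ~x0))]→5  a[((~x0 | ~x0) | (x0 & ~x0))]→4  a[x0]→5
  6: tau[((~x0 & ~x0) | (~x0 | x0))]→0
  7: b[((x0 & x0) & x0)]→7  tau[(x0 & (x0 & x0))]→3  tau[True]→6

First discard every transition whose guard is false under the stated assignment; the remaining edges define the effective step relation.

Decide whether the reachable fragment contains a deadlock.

Reachable = {0,2,3}
  0: a→3  tau→2  [2 exit(s)]
  2: ∅  [no exit]
  3: ∅  [no exit]
witness 2: tau

Answer: DEADLOCK at state 2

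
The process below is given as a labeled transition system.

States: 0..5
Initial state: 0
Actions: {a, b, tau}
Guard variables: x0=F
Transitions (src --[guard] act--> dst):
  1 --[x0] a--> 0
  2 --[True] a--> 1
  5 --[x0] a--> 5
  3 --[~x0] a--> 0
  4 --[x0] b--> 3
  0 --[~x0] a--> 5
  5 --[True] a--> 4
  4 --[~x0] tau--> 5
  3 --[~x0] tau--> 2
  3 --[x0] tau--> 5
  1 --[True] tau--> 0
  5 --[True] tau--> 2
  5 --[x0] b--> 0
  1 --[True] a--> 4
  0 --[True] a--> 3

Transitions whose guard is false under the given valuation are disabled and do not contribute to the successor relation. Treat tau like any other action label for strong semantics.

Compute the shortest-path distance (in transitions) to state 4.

BFS to 4:
  L0 = {0}
  L1 = {3,5}
  L2 = {2,4}
4 enters at depth 2; path a·a

Answer: 2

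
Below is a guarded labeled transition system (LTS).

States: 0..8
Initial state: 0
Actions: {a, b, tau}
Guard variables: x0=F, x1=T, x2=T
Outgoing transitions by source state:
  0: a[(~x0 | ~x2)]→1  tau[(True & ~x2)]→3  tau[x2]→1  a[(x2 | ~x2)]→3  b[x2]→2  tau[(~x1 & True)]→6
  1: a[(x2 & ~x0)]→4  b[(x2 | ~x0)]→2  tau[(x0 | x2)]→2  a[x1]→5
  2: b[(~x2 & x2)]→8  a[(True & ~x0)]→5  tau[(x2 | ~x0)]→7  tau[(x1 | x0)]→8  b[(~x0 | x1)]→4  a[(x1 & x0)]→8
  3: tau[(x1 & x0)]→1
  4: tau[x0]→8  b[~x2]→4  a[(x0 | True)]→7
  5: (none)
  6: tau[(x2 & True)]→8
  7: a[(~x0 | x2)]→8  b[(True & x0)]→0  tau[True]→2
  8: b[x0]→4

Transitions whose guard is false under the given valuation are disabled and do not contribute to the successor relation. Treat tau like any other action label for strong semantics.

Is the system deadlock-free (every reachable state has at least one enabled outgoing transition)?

Reach set: {0,1,2,3,4,5,7,8}
  0: a→1  a→3  b→2  tau→1  [4 exit(s)]
  1: a→4  a→5  b→2  tau→2  [4 exit(s)]
  2: a→5  b→4  tau→7  tau→8  [4 exit(s)]
  3: ∅  [no exit]
  4: a→7  [1 exit(s)]
  5: ∅  [no exit]
  7: a→8  tau→2  [2 exit(s)]
  8: ∅  [no exit]
witness 3: a

Answer: DEADLOCK at state 3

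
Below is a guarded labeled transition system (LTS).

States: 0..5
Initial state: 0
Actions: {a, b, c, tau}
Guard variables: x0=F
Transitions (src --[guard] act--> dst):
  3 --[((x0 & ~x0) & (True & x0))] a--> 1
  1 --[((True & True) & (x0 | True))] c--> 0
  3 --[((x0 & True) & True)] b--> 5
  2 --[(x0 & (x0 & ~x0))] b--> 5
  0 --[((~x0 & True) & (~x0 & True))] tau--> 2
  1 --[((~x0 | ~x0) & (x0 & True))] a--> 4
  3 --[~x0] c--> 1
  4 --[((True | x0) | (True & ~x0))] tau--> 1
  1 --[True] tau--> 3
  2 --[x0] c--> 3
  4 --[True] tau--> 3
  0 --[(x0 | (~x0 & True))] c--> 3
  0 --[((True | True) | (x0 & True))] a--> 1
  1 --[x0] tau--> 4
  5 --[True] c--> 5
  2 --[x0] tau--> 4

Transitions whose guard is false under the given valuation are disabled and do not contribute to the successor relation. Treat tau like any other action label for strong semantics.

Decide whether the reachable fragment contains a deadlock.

Answer: DEADLOCK at state 2

Working:
R = {0,1,2,3}
  0: a→1  c→3  tau→2  [deg 3]
  1: c→0  tau→3  [deg 2]
  2: ∅  [deadlock]
  3: c→1  [deg 1]
Path to 2: tau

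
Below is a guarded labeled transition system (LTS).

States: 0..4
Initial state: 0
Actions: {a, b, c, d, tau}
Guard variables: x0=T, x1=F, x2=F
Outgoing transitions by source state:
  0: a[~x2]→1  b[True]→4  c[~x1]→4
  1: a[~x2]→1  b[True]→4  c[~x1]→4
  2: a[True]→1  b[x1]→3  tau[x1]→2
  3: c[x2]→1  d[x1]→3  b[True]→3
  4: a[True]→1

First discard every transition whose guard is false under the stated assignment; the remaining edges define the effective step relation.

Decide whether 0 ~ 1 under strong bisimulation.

Answer: BISIMILAR

Analysis:
Compute ~ classes (split until stable):
  round 0: {{0,1,2,3,4}}
  round 1: {{0,1},{2,4},{3}}
stable after 2 split(s): 3 block(s)
[0]={0,1}  [1]={0,1}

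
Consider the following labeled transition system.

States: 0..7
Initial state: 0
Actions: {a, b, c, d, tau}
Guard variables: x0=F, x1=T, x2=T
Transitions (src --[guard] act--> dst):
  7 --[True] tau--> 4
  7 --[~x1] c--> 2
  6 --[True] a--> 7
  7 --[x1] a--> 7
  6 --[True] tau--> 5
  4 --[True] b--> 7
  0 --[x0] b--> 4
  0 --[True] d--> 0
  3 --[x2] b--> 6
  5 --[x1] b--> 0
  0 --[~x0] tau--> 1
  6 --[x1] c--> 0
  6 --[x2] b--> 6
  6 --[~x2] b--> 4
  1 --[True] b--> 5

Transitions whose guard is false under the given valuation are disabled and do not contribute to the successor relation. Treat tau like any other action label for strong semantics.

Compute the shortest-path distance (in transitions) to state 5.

Answer: 2

Analysis:
BFS to 5:
  L0 = {0}
  L1 = {1}
  L2 = {5}
5 enters at depth 2; path tau·b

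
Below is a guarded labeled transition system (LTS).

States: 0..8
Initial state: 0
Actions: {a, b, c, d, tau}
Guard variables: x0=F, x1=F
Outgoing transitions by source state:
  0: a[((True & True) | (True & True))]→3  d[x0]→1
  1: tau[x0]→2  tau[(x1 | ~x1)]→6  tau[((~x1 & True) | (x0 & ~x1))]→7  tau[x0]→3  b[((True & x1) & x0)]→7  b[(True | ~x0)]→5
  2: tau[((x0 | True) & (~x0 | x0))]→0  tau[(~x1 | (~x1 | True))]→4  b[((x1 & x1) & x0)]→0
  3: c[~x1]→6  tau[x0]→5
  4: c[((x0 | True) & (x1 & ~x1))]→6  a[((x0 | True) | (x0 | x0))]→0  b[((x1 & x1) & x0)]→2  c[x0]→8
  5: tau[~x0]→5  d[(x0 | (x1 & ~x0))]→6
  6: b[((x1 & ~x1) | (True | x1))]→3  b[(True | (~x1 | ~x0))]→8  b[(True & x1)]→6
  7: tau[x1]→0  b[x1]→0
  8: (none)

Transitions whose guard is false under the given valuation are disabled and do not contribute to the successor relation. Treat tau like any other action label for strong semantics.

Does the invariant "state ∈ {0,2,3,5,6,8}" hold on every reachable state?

Safe = {0,2,3,5,6,8}
Reach set: {0,3,6,8}
  0: safe
  3: safe
  6: safe
  8: safe

Answer: INVARIANT HOLDS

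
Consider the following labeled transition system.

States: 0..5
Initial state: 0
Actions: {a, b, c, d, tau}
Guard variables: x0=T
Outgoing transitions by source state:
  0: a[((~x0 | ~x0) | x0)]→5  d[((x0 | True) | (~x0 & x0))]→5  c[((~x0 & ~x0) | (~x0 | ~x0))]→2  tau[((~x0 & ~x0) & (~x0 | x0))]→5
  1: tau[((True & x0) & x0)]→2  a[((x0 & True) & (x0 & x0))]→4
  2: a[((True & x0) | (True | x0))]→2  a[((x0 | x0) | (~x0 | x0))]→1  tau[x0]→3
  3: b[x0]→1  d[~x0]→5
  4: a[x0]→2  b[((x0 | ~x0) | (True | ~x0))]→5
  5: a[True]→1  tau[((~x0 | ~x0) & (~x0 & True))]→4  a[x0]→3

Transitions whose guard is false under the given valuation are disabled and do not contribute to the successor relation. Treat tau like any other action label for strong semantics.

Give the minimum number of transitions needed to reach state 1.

Answer: 2

Working:
Layered search for 1:
  depth 0: {0}
  depth 1: {5}
  depth 2: {1,3}
depth(1)=2, e.g. a·a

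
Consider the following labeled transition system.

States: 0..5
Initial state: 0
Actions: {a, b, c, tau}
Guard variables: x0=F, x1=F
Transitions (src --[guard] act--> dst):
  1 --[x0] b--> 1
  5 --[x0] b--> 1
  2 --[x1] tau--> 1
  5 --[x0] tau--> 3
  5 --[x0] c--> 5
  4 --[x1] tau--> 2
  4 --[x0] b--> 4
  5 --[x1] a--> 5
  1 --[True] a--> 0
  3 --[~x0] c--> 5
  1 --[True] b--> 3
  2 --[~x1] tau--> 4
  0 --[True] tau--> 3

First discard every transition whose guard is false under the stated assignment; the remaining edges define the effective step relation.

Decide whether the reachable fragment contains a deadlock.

Answer: DEADLOCK at state 5

Trace:
Reachable = {0,3,5}
  0: tau→3  [1 exit(s)]
  3: c→5  [1 exit(s)]
  5: ∅  [STUCK]
Path to 5: tau·c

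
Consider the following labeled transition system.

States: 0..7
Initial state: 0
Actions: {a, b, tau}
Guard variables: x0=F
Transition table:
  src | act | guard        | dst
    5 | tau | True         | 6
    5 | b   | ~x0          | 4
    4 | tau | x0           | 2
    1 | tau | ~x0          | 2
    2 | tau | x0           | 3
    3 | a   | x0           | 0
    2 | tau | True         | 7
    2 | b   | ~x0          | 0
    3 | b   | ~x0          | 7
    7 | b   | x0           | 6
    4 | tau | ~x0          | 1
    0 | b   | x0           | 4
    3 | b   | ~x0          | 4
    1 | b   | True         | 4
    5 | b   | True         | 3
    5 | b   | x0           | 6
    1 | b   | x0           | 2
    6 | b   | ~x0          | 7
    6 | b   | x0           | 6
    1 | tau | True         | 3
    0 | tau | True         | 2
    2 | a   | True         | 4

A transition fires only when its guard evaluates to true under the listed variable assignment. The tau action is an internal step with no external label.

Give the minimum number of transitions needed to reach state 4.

Layered search for 4:
  depth 0: {0}
  depth 1: {2}
  depth 2: {4,7}
4 enters at depth 2; path tau·a

Answer: 2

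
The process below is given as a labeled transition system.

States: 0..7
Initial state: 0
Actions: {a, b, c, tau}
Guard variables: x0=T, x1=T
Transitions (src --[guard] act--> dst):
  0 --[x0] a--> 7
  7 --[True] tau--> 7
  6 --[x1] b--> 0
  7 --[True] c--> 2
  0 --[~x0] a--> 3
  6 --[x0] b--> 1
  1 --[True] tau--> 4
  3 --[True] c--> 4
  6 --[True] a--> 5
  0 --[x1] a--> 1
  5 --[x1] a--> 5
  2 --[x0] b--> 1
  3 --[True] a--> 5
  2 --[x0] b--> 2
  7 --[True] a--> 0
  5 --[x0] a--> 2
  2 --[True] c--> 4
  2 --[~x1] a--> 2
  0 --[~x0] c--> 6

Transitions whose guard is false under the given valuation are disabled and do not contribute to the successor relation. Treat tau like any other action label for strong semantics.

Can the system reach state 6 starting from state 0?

Guard filter leaves 16 enabled edge(s).
depth 0: {0}
depth 1: {1,7}  total {0,1,7}
depth 2: {2,4}  total {0,1,2,4,7}
Reach set: {0,1,2,4,7}

Answer: UNREACHABLE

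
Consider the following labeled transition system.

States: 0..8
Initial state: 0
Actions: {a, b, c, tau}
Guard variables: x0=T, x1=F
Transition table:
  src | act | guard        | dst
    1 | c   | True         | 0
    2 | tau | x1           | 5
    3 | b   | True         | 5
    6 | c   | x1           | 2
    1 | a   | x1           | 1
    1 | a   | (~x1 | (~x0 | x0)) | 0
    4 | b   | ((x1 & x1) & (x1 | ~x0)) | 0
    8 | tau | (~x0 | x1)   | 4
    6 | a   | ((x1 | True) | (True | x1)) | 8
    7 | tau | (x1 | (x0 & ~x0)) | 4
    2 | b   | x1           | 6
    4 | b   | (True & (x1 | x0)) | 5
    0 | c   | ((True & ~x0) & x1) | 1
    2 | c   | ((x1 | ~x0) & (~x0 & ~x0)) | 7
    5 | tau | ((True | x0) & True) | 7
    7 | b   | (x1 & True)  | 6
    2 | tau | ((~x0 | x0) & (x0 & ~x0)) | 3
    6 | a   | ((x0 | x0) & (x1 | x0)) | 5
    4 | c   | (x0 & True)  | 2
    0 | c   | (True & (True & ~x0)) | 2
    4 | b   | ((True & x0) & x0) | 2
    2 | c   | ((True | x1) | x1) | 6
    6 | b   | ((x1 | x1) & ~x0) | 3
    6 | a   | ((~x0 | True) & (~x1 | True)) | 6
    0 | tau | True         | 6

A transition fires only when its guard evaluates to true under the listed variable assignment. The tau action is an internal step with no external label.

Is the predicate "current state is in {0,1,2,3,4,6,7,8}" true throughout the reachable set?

Allowed set {0,1,2,3,4,6,7,8}
Reachable = {0,5,6,7,8}
  0: safe
  5: ✗ unsafe
  6: safe
  7: safe
  8: safe
counterexample path to 5: tau·a

Answer: INVARIANT VIOLATED at state 5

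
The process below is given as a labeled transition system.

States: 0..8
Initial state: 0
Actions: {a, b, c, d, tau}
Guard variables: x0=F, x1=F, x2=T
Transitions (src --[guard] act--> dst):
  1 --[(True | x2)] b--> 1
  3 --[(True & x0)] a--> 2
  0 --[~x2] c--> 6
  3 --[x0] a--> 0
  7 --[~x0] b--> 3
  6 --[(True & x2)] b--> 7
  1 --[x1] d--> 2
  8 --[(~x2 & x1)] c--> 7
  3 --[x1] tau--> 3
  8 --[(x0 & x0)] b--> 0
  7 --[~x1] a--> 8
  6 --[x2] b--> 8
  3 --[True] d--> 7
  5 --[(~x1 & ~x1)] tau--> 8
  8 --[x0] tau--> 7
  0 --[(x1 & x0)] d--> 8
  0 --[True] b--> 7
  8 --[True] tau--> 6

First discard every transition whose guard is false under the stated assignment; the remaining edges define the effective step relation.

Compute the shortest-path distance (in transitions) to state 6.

Answer: 3

Working:
BFS to 6:
  depth 0: {0}
  depth 1: {7}
  depth 2: {3,8}
  depth 3: {6}
depth(6)=3, e.g. b·a·tau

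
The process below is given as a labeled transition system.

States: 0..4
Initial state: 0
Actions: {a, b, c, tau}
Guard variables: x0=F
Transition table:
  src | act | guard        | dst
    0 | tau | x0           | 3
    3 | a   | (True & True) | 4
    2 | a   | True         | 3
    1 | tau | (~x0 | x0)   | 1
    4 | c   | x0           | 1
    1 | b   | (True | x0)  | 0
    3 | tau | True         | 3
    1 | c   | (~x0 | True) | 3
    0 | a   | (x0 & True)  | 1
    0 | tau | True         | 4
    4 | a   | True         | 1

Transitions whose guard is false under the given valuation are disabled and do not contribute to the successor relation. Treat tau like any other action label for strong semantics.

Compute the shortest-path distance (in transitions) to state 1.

Answer: 2

Trace:
BFS to 1:
  Layer 0: {0}
  Layer 1: {4}
  Layer 2: {1}
1 enters at depth 2; path tau·a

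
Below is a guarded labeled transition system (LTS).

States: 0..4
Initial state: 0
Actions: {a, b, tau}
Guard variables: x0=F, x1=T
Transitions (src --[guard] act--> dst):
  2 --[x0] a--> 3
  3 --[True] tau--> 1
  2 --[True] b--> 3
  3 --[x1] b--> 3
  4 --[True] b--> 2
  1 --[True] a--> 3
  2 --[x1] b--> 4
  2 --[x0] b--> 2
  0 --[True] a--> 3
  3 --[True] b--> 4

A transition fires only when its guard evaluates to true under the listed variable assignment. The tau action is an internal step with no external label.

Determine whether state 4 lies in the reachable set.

Answer: REACHABLE

Working:
8 transition(s) survive guard evaluation.
depth 0: {0}
depth 1: {3}  now seen {0,3}
depth 2: {1,4}  now seen {0,1,3,4}
depth 3: {2}  now seen {0,1,2,3,4}
Reachable = {0,1,2,3,4}
witness 4: a·b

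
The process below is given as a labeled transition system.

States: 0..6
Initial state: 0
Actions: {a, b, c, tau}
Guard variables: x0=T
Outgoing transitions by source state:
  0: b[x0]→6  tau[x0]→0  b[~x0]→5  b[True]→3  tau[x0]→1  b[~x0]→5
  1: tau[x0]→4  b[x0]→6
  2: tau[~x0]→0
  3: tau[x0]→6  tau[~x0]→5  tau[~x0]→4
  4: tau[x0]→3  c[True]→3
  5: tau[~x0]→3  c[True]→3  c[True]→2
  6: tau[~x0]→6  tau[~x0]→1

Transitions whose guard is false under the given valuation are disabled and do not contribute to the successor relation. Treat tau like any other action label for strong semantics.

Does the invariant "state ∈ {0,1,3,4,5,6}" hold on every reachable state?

Answer: INVARIANT HOLDS

Trace:
Allowed set {0,1,3,4,5,6}
Reachable = {0,1,3,4,6}
  0: ✓
  1: ✓
  3: ✓
  4: ✓
  6: ✓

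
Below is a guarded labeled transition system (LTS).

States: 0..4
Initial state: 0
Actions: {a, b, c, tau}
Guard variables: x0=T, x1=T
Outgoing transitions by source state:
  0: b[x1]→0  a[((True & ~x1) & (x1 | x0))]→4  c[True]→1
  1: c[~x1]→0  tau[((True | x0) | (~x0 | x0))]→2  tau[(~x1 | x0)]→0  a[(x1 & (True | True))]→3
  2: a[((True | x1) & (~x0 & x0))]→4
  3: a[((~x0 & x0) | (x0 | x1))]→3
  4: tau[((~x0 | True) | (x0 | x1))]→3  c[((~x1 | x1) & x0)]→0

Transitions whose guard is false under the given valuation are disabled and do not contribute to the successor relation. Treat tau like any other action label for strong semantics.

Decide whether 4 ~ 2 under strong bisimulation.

Compute ~ classes (split until stable):
  P[0] = {{0,1,2,3,4}}
  P[1] = {{0},{1},{2},{3},{4}}
stable after 2 split(s): 5 block(s)
4∈{4}, 2∈{2}

Answer: NOT BISIMILAR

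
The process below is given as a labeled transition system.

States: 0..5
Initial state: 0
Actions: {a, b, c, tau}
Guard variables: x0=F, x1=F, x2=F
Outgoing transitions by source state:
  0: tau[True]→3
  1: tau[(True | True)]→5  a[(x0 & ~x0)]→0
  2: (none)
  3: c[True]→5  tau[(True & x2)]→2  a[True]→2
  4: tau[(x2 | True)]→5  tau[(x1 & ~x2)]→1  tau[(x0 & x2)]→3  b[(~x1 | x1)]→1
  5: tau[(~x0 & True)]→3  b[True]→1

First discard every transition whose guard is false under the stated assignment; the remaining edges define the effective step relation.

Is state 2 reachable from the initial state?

Guard filter leaves 8 enabled edge(s).
L0 = {0}
L1 = {3}  now seen {0,3}
L2 = {2,5}  now seen {0,2,3,5}
L3 = {1}  now seen {0,1,2,3,5}
R = {0,1,2,3,5}
Path to 2: tau·a

Answer: REACHABLE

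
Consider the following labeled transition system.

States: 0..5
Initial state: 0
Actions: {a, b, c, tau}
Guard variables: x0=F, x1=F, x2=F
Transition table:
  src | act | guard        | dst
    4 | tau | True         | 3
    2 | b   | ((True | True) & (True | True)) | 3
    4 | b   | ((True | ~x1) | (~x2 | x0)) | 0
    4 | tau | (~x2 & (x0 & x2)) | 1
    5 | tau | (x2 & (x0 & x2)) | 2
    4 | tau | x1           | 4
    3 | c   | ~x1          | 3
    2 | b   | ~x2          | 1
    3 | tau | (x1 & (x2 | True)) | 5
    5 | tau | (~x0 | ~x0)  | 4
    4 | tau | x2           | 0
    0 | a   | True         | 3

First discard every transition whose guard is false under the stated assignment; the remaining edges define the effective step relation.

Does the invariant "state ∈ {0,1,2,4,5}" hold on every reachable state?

Inv-set: {0,1,2,4,5}
Reach set: {0,3}
  0: ✓
  3: ✗ unsafe
counterexample path to 3: a

Answer: INVARIANT VIOLATED at state 3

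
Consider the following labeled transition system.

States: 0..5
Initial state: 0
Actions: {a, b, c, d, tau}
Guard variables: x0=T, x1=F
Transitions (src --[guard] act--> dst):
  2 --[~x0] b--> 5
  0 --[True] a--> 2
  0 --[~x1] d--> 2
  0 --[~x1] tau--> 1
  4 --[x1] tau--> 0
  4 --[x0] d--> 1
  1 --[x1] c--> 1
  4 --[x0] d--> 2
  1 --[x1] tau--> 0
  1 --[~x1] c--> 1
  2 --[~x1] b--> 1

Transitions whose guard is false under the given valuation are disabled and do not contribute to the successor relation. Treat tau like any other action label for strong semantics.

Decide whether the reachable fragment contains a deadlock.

R = {0,1,2}
  0: a→2  d→2  tau→1  [3 exit(s)]
  1: c→1  [1 exit(s)]
  2: b→1  [1 exit(s)]

Answer: DEADLOCK-FREE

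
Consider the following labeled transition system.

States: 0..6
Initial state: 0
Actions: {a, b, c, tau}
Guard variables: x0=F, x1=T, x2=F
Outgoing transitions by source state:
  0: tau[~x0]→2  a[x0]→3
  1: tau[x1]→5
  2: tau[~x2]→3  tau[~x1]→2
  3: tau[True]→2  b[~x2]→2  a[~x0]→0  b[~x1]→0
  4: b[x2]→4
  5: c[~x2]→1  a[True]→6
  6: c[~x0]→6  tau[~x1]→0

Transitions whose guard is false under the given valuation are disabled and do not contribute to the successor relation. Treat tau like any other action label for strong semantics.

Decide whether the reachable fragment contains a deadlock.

Reach set: {0,2,3}
  0: tau→2  [deg 1]
  2: tau→3  [deg 1]
  3: a→0  b→2  tau→2  [deg 3]

Answer: DEADLOCK-FREE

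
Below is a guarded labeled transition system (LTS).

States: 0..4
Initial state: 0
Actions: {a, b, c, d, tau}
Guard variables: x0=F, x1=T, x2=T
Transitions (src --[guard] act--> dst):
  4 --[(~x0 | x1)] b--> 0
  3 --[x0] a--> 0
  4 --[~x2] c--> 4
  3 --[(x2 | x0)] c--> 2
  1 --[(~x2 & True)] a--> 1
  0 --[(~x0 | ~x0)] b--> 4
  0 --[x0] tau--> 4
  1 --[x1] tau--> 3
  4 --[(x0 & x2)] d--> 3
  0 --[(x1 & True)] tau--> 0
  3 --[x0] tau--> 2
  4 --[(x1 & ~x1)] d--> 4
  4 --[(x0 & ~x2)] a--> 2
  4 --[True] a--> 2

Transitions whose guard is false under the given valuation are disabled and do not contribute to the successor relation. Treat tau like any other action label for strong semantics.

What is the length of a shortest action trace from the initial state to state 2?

Breadth-first toward 2:
  Layer 0: {0}
  Layer 1: {4}
  Layer 2: {2}
first hit 2 at d=2 via b·a

Answer: 2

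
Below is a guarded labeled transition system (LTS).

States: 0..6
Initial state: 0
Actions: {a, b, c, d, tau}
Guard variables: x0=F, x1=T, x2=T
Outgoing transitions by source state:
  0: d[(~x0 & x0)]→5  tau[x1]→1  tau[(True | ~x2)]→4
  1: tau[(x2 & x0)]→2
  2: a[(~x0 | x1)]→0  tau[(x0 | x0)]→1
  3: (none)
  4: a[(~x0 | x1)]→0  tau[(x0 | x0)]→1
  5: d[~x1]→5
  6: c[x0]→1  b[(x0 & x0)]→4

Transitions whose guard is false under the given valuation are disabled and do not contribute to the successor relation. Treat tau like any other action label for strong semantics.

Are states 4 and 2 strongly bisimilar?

Compute ~ classes (split until stable):
  P[0] = {{0,1,2,3,4,5,6}}
  P[1] = {{0},{1,3,5,6},{2,4}}
stable after 2 split(s): 3 block(s)
class of 4: {2,4}; class of 2: {2,4}

Answer: BISIMILAR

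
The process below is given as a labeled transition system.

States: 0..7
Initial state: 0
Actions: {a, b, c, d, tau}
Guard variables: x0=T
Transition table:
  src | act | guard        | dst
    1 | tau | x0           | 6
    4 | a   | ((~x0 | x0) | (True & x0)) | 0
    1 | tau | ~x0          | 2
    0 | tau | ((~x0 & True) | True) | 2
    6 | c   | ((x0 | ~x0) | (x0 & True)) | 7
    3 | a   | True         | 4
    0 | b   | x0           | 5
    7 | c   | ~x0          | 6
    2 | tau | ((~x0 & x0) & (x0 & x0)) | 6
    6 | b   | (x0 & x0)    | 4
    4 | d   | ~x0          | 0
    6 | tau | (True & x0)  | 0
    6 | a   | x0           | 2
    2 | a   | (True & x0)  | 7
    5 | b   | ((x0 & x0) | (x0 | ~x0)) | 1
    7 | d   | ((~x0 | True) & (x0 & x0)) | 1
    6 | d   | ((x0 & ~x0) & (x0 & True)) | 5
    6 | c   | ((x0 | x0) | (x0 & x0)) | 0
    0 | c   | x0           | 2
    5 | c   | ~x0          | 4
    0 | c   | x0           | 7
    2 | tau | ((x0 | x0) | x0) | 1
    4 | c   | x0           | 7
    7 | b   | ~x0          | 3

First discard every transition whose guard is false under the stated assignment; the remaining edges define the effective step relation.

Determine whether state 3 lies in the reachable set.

After dropping false guards: 17 live edges.
L0 = {0}
L1 = {2,5,7}  cumulative {0,2,5,7}
L2 = {1}  cumulative {0,1,2,5,7}
L3 = {6}  cumulative {0,1,2,5,6,7}
L4 = {4}  cumulative {0,1,2,4,5,6,7}
R = {0,1,2,4,5,6,7}

Answer: UNREACHABLE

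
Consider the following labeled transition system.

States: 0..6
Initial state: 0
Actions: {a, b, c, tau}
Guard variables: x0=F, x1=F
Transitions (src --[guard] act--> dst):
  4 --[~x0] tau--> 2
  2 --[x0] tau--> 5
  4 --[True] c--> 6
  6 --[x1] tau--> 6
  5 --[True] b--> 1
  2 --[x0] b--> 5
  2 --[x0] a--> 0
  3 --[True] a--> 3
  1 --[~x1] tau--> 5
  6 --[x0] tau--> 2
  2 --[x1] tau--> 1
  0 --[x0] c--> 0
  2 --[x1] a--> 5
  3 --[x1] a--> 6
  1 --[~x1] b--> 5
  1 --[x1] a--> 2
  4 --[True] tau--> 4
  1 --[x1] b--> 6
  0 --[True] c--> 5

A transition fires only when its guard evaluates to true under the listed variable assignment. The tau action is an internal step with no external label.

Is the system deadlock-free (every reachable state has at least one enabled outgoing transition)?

Answer: DEADLOCK-FREE

Trace:
Reachable = {0,1,5}
  0: c→5  [deg 1]
  1: b→5  tau→5  [deg 2]
  5: b→1  [deg 1]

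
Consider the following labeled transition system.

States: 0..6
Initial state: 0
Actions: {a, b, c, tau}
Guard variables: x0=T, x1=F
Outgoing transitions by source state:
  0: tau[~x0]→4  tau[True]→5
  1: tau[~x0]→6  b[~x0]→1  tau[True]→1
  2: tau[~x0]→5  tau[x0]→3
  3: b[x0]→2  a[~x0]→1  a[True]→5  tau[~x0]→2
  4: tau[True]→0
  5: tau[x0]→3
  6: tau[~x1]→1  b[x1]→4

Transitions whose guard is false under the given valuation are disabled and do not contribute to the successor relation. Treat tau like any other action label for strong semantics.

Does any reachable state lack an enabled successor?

Answer: DEADLOCK-FREE

Analysis:
R = {0,2,3,5}
  0: tau→5  [deg 1]
  2: tau→3  [deg 1]
  3: a→5  b→2  [deg 2]
  5: tau→3  [deg 1]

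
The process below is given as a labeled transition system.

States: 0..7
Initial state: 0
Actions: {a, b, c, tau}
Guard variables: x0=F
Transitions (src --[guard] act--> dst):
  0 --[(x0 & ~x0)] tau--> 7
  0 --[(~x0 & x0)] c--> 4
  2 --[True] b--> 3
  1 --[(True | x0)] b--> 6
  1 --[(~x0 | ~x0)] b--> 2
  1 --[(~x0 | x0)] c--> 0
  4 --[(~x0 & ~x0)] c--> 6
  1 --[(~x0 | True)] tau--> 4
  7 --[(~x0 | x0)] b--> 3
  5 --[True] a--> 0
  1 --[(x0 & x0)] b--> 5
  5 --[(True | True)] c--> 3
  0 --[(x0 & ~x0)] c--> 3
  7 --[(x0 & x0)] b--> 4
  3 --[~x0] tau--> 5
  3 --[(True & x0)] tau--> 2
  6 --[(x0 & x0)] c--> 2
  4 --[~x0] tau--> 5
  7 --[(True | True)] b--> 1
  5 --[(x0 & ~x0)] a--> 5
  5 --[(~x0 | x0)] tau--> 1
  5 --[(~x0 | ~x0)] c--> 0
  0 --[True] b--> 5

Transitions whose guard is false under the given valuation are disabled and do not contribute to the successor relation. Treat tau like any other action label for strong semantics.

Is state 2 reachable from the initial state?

Answer: REACHABLE

Analysis:
After dropping false guards: 15 live edges.
Layer 0: {0}
Layer 1: {5}  total {0,5}
Layer 2: {1,3}  total {0,1,3,5}
Layer 3: {2,4,6}  total {0,1,2,3,4,5,6}
R = {0,1,2,3,4,5,6}
Path to 2: b·tau·b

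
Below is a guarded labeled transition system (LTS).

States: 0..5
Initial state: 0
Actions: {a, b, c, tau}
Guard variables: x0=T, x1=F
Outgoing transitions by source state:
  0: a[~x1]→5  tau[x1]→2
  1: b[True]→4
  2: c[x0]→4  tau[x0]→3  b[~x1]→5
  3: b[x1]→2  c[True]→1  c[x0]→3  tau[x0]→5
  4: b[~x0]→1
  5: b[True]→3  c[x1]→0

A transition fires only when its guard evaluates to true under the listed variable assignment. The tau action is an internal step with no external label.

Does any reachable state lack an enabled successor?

Reachable = {0,1,3,4,5}
  0: a→5  [deg 1]
  1: b→4  [deg 1]
  3: c→1  c→3  tau→5  [deg 3]
  4: ∅  [deadlock]
  5: b→3  [deg 1]
trace reaching 4: a·b·c·b

Answer: DEADLOCK at state 4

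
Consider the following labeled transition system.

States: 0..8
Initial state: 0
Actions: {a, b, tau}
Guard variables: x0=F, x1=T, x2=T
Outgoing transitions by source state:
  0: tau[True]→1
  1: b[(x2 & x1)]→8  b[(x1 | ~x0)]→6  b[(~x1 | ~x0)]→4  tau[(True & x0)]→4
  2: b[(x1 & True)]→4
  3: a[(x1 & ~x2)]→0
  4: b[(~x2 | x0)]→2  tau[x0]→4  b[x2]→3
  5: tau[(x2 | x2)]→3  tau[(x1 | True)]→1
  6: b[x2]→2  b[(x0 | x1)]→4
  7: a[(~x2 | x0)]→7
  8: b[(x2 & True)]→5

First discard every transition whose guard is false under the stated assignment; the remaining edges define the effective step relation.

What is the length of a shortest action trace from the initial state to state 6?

Breadth-first toward 6:
  L0 = {0}
  L1 = {1}
  L2 = {4,6,8}
depth(6)=2, e.g. tau·b

Answer: 2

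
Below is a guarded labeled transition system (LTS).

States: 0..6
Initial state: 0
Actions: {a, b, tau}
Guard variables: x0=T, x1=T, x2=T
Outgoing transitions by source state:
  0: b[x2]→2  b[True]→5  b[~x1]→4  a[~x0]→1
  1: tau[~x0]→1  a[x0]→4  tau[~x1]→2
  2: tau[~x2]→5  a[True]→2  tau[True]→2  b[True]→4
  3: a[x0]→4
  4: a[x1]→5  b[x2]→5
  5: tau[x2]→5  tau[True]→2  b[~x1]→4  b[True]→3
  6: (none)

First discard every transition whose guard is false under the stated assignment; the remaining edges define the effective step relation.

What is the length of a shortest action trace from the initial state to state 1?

Answer: UNREACHABLE

Analysis:
BFS to 1:
  L0 = {0}
  L1 = {2,5}
  L2 = {3,4}
1 never appears.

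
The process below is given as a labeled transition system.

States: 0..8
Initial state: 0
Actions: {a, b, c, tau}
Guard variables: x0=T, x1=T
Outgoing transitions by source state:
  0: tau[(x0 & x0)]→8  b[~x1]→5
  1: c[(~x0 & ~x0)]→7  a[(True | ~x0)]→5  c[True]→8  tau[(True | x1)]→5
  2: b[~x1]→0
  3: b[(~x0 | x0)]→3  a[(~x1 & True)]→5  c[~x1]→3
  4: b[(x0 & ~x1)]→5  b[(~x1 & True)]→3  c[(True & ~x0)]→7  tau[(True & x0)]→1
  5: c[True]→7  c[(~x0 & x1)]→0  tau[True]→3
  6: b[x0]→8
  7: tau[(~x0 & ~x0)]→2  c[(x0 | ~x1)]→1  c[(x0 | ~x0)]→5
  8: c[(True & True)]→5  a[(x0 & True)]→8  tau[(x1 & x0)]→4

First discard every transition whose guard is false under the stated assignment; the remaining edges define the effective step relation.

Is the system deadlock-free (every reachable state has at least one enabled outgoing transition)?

R = {0,1,3,4,5,7,8}
  0: tau→8  [deg 1]
  1: a→5  c→8  tau→5  [deg 3]
  3: b→3  [deg 1]
  4: tau→1  [deg 1]
  5: c→7  tau→3  [deg 2]
  7: c→1  c→5  [deg 2]
  8: a→8  c→5  tau→4  [deg 3]

Answer: DEADLOCK-FREE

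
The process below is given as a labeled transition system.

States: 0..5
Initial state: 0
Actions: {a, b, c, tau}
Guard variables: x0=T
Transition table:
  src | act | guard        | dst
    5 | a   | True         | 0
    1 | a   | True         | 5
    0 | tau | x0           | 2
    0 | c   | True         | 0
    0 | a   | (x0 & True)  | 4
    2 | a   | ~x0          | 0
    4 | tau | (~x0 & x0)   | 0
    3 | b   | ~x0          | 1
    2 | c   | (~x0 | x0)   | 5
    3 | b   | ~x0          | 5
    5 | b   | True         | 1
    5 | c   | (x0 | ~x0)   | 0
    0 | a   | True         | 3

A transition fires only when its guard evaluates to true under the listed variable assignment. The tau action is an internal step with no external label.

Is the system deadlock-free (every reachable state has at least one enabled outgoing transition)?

Answer: DEADLOCK at state 3

Analysis:
Reach set: {0,1,2,3,4,5}
  0: a→3  a→4  c→0  tau→2  [4 exit(s)]
  1: a→5  [1 exit(s)]
  2: c→5  [1 exit(s)]
  3: ∅  [STUCK]
  4: ∅  [STUCK]
  5: a→0  b→1  c→0  [3 exit(s)]
witness 3: a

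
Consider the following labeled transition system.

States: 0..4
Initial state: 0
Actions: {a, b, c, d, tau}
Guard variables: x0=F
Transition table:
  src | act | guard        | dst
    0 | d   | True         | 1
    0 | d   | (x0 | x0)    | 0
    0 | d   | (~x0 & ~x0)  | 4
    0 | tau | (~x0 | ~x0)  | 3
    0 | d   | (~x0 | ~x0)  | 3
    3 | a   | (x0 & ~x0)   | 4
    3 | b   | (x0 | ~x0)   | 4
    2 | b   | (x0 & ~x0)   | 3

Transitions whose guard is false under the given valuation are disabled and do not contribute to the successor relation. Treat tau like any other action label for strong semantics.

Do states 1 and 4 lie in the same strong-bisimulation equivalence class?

Bisimulation quotient by refinement:
  round 0: {{0,1,2,3,4}}
  round 1: {{0},{1,2,4},{3}}
stable after 2 split(s): 3 block(s)
[1]={1,2,4}  [4]={1,2,4}

Answer: BISIMILAR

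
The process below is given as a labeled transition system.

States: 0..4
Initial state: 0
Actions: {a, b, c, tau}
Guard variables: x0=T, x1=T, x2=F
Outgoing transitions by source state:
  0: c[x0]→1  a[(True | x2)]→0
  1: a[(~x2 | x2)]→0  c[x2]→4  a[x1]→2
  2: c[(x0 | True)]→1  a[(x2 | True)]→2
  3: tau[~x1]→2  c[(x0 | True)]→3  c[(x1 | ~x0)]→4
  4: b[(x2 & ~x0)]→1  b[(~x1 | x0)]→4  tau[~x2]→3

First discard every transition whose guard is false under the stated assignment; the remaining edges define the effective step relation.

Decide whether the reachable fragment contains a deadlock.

R = {0,1,2}
  0: a→0  c→1  [2 out]
  1: a→0  a→2  [2 out]
  2: a→2  c→1  [2 out]

Answer: DEADLOCK-FREE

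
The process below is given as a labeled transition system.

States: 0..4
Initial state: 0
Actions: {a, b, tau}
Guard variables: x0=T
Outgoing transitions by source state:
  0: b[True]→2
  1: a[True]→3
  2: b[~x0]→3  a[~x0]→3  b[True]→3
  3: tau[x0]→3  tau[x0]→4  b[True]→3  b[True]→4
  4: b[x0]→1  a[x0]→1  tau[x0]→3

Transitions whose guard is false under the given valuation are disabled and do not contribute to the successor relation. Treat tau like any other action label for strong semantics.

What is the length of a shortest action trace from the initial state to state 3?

BFS to 3:
  Layer 0: {0}
  Layer 1: {2}
  Layer 2: {3}
3 enters at depth 2; path b·b

Answer: 2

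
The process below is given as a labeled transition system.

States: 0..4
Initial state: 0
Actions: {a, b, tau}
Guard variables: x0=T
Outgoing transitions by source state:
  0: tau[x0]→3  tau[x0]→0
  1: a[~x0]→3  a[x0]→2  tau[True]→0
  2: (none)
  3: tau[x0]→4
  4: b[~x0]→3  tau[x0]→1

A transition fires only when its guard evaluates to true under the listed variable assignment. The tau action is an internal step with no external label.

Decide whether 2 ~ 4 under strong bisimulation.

Answer: NOT BISIMILAR

Trace:
Compute ~ classes (split until stable):
  π0 = {{0,1,2,3,4}}
  π1 = {{0,3,4},{1},{2}}
  π2 = {{0,3},{1},{2},{4}}
  π3 = {{0},{1},{2},{3},{4}}
Fixed point at round 4; 5 class(es).
2∈{2}, 4∈{4}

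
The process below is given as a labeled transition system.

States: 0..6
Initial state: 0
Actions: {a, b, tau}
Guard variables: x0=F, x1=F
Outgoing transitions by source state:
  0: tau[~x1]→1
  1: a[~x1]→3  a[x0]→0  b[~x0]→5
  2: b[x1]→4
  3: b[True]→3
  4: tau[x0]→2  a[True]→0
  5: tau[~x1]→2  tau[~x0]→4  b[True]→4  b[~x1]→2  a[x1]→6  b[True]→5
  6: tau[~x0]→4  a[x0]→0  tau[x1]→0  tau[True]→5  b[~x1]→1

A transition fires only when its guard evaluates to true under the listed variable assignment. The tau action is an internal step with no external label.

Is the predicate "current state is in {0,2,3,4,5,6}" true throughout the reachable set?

Answer: INVARIANT VIOLATED at state 1

Trace:
Allowed set {0,2,3,4,5,6}
Reach set: {0,1,2,3,4,5}
  0: ✓
  1: outside
  2: ✓
  3: ✓
  4: ✓
  5: ✓
witness against invariant: tau → 1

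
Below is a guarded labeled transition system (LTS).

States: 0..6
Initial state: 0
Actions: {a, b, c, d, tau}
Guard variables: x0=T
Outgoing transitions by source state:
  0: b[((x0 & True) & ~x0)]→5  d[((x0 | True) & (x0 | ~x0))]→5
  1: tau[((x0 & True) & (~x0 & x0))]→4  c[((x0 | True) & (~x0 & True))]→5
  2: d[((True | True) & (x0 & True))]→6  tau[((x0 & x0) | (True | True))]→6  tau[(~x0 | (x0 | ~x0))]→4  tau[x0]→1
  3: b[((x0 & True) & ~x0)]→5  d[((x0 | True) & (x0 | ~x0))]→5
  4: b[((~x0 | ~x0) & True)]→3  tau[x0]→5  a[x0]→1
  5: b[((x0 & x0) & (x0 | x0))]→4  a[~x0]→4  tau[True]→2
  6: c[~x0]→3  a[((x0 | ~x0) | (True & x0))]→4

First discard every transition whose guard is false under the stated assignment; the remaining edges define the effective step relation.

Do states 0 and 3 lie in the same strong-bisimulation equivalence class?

Answer: BISIMILAR

Working:
Refine partition for ~:
  round 0: {{0,1,2,3,4,5,6}}
  round 1: {{0,3},{1},{2},{4},{5},{6}}
stable after 2 split(s): 6 block(s)
class of 0: {0,3}; class of 3: {0,3}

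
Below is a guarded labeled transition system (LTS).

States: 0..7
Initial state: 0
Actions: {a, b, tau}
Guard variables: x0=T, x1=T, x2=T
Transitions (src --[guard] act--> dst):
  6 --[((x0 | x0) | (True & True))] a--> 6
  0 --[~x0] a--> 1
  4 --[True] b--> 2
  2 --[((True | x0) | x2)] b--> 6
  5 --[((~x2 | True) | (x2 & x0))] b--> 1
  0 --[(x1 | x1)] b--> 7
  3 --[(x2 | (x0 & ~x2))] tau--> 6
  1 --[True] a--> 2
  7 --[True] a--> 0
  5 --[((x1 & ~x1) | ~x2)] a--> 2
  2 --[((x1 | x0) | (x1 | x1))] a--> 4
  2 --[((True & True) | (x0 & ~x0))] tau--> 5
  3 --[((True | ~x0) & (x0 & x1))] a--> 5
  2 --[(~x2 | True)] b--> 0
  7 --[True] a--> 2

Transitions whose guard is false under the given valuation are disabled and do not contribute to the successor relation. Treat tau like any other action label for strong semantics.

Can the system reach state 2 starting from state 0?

Answer: REACHABLE

Working:
After dropping false guards: 13 live edges.
L0 = {0}
L1 = {7}  cumulative {0,7}
L2 = {2}  cumulative {0,2,7}
L3 = {4,5,6}  cumulative {0,2,4,5,6,7}
L4 = {1}  cumulative {0,1,2,4,5,6,7}
Reachable = {0,1,2,4,5,6,7}
Path to 2: b·a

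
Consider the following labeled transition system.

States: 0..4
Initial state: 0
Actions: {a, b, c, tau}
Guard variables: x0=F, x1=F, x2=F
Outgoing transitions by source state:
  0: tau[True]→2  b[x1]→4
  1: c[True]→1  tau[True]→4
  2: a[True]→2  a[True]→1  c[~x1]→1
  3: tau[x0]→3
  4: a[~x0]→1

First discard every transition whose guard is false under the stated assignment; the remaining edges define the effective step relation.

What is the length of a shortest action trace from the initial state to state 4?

Answer: 3

Working:
Breadth-first toward 4:
  Layer 0: {0}
  Layer 1: {2}
  Layer 2: {1}
  Layer 3: {4}
depth(4)=3, e.g. tau·a·tau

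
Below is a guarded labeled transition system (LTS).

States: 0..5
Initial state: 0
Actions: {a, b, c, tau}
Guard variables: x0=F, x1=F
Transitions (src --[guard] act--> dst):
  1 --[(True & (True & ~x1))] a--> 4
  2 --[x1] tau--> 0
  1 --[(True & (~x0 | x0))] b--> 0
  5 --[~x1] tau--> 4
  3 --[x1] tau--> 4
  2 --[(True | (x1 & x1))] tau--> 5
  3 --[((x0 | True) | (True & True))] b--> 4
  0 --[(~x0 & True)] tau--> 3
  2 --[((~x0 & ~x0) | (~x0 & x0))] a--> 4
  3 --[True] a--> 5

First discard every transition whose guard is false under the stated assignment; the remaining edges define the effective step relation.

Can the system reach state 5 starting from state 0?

Answer: REACHABLE

Working:
After dropping false guards: 8 live edges.
depth 0: {0}
depth 1: {3}  cumulative {0,3}
depth 2: {4,5}  cumulative {0,3,4,5}
Reach set: {0,3,4,5}
witness 5: tau·a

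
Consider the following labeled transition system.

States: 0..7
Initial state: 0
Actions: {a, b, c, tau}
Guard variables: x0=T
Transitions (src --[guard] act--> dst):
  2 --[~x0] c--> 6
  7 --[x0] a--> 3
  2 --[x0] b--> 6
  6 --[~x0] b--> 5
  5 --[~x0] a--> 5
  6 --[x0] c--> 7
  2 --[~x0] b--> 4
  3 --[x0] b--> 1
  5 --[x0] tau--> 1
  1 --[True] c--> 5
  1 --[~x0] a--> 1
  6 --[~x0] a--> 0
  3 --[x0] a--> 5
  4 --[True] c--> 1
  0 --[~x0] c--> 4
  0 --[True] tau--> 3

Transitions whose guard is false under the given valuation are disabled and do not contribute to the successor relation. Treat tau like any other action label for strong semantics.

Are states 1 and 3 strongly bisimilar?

Answer: NOT BISIMILAR

Analysis:
Refine partition for ~:
  P[0] = {{0,1,2,3,4,5,6,7}}
  P[1] = {{0,5},{1,4,6},{2},{3},{7}}
  P[2] = {{0},{1},{2},{3},{4},{5},{6},{7}}
Fixed point at round 3; 8 class(es).
[1]={1}  [3]={3}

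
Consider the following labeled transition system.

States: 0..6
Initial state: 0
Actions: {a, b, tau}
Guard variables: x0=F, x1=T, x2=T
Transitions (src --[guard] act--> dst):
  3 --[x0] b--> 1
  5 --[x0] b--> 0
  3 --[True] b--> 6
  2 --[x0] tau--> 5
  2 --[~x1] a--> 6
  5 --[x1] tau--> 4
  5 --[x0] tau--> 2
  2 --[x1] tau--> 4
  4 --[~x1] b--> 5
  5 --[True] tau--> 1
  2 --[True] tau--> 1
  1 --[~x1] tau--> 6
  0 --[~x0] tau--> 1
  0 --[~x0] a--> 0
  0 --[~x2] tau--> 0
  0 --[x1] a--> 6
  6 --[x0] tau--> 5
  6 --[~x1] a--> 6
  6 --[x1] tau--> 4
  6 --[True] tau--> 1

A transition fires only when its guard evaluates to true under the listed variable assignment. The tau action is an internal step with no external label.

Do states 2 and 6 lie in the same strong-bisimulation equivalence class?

Bisimulation quotient by refinement:
  P[0] = {{0,1,2,3,4,5,6}}
  P[1] = {{0},{1,4},{2,5,6},{3}}
stable after 2 split(s): 4 block(s)
[2]={2,5,6}  [6]={2,5,6}

Answer: BISIMILAR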